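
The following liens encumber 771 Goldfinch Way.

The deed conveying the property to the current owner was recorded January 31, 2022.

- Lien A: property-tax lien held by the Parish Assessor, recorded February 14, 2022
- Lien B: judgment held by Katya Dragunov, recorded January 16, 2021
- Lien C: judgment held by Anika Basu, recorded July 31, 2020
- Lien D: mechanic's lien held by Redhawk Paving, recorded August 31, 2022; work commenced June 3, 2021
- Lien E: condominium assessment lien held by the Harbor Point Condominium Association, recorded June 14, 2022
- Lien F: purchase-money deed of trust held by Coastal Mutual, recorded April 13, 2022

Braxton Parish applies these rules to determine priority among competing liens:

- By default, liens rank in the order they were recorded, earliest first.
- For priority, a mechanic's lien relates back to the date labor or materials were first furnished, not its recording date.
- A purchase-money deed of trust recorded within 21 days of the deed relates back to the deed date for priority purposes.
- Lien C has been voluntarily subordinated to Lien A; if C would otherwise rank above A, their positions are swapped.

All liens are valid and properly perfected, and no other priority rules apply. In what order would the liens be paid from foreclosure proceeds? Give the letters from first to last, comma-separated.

Effective dates after the stated exceptions: D relates back to June 3, 2021 (work commenced); F missed the 21-day window (72 days after the deed), so its recording date stands.
Ordering by effective date: C (July 31, 2020), B (January 16, 2021), D (June 3, 2021), A (February 14, 2022), F (April 13, 2022), E (June 14, 2022).
C would otherwise be senior to A, so under the subordination agreement C and A exchange positions.

A, B, D, C, F, E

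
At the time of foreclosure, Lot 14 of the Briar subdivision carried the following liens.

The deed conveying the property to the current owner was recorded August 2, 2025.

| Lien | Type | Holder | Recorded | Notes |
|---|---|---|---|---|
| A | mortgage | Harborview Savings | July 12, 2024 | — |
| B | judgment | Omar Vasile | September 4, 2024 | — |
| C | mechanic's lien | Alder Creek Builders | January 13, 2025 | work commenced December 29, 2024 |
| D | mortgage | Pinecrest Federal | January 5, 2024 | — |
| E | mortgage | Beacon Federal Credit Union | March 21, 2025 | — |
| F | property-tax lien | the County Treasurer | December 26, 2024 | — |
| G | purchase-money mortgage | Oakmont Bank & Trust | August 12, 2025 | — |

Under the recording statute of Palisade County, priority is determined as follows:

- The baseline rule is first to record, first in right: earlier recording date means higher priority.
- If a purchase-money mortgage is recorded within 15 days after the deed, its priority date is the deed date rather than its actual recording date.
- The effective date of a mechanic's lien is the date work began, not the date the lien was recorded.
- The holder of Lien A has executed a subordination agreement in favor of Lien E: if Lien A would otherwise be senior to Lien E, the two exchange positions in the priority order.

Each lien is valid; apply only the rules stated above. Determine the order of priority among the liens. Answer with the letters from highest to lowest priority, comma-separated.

Effective dates after the stated exceptions: C's effective date is December 29, 2024, when work began; G was recorded within the 15-day window, so its effective date is the deed date August 2, 2025.
Ordering by effective date: D (January 5, 2024), A (July 12, 2024), B (September 4, 2024), F (December 26, 2024), C (December 29, 2024), E (March 21, 2025), G (August 2, 2025).
The subordination applies — A was senior to E — so A and E swap.

D, E, B, F, C, A, G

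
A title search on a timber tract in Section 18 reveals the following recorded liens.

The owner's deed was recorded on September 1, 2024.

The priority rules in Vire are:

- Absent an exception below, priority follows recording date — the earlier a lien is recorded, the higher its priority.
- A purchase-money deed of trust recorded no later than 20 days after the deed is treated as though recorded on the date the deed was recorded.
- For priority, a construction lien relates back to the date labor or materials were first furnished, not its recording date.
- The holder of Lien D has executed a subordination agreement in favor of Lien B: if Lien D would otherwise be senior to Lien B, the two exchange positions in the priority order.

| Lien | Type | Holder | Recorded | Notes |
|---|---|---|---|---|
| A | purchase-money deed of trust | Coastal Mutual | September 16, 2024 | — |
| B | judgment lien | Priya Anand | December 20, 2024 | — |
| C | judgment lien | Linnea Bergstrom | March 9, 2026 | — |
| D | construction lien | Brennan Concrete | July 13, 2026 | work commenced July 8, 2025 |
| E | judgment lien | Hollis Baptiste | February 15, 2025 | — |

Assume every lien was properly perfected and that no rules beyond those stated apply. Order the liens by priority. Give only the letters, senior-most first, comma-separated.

Effective dates: A's effective date is the deed date, September 1, 2024; D's effective date is July 8, 2025, when work began.
By effective date, earliest first: A (September 1, 2024), B (December 20, 2024), E (February 15, 2025), D (July 8, 2025), C (March 9, 2026).
D already ranks below B; the subordination has no effect.

A, B, E, D, C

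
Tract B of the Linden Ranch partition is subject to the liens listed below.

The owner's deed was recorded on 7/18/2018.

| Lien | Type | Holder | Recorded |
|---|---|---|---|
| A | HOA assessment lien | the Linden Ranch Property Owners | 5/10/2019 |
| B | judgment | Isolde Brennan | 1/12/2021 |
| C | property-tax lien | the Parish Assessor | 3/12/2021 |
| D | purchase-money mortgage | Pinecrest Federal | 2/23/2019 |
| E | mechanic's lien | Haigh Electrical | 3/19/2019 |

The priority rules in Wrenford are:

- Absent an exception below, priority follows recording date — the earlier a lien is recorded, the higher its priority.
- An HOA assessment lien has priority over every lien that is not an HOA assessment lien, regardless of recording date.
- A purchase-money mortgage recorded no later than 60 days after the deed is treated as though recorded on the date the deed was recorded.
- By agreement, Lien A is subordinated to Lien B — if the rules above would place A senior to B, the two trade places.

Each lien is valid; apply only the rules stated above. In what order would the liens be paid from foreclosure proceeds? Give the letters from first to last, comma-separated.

Effective dates: D was recorded 220 days after the deed, outside the 60-day window, so it keeps its recording date.
A is an HOA assessment lien, so it outranks all other liens regardless of date.
The other liens, earliest effective date first: D (2/23/2019), E (3/19/2019), B (1/12/2021), C (3/12/2021).
A would otherwise be senior to B, so under the subordination agreement A and B exchange positions.

B, D, E, A, C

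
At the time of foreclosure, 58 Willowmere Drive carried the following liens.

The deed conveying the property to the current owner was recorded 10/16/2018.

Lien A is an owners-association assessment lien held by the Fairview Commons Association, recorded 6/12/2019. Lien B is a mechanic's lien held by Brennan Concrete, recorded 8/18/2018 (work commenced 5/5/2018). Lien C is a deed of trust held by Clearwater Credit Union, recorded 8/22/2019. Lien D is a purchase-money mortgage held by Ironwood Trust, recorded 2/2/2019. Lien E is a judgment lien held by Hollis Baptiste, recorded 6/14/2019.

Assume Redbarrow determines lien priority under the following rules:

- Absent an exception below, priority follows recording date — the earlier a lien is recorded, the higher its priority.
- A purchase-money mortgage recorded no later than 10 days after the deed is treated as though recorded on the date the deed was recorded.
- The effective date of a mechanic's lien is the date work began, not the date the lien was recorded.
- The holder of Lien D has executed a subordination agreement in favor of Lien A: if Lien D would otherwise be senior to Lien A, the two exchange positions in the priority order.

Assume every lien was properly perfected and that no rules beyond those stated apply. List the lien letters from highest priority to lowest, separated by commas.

B, A, D, E, C

First, effective dates: B's effective date is 5/5/2018, when work began; D was recorded 109 days after the deed — beyond 10 days — so no relation-back applies.
By effective date: B (5/5/2018), D (2/2/2019), A (6/12/2019), E (6/14/2019), C (8/22/2019).
D would otherwise be senior to A, so under the subordination agreement D and A exchange positions.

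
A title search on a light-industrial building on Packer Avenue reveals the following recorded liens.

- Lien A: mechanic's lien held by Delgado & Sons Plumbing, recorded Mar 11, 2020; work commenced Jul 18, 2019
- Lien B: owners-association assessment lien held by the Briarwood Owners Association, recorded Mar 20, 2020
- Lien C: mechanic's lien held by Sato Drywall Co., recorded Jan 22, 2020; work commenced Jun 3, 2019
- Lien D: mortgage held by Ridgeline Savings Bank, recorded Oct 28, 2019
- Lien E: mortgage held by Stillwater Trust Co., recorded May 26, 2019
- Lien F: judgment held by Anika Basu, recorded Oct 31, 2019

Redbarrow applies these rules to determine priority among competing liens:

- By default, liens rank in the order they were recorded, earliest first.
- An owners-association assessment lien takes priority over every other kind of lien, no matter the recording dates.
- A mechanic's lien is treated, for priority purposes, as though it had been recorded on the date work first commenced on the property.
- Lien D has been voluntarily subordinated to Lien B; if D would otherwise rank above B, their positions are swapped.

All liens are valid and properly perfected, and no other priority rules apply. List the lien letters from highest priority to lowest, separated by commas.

Effective dates after the stated exceptions: A's effective date is Jul 18, 2019, when work began; C's effective date is Jun 3, 2019, when work began.
B is an owners-association assessment lien and takes priority over every other lien.
Ordering the rest by effective date: E (May 26, 2019), C (Jun 3, 2019), A (Jul 18, 2019), D (Oct 28, 2019), F (Oct 31, 2019).
D already ranks below B; the subordination has no effect.

B, E, C, A, D, F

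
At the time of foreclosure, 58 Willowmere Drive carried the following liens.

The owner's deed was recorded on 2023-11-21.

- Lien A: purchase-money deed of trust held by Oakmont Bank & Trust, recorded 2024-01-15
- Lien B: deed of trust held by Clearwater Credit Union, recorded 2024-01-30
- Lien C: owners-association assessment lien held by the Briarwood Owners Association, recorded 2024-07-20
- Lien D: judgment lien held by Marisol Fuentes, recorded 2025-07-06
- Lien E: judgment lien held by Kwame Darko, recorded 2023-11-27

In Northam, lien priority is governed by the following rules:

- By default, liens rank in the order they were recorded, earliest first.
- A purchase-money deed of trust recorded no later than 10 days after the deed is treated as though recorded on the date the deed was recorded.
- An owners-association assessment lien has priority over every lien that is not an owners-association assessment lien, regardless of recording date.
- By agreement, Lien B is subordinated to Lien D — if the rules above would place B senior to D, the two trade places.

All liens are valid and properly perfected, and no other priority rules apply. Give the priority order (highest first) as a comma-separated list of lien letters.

Effective dates: A was recorded 55 days after the deed — beyond 10 days — so no relation-back applies.
C, as an owners-association assessment lien, has superpriority and ranks first.
Ordering the rest by effective date: E (2023-11-27), A (2024-01-15), B (2024-01-30), D (2025-07-06).
B is senior to D before the subordination, so the two trade places.

C, E, A, D, B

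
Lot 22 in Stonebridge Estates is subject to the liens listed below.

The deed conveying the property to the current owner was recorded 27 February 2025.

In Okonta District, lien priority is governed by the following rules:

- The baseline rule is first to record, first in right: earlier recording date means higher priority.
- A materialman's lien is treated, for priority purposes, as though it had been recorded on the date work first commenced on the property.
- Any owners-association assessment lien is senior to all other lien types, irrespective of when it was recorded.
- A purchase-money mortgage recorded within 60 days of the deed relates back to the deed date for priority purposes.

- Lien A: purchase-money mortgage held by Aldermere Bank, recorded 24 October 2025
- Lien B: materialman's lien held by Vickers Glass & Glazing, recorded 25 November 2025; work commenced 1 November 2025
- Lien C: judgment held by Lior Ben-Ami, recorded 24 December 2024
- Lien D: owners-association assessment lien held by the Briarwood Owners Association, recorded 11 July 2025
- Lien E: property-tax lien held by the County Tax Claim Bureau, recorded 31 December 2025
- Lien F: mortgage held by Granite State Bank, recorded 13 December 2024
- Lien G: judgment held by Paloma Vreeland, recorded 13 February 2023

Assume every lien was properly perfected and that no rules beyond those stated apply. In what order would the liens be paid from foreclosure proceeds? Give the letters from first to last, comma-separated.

D, G, F, C, A, B, E

First, effective dates: A missed the 60-day window (239 days after the deed), so its recording date stands; B relates back to 1 November 2025 (work commenced).
As an owners-association assessment lien, D is senior to every other lien.
The other liens, earliest effective date first: G (13 February 2023), F (13 December 2024), C (24 December 2024), A (24 October 2025), B (1 November 2025), E (31 December 2025).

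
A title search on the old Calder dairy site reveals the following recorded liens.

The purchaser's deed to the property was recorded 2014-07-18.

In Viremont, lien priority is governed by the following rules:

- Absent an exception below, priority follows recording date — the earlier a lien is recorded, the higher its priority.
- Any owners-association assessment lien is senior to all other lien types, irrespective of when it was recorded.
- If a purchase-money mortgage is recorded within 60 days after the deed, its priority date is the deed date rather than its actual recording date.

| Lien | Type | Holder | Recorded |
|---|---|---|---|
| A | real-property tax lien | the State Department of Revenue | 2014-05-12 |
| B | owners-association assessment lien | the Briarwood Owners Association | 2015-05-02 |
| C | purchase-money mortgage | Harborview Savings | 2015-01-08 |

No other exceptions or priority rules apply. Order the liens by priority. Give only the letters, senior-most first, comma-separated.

B, A, C

Effective dates: C was recorded 174 days after the deed — beyond 60 days — so no relation-back applies.
B, as an owners-association assessment lien, has superpriority and ranks first.
Ordering the rest by effective date: A (2014-05-12), C (2015-01-08).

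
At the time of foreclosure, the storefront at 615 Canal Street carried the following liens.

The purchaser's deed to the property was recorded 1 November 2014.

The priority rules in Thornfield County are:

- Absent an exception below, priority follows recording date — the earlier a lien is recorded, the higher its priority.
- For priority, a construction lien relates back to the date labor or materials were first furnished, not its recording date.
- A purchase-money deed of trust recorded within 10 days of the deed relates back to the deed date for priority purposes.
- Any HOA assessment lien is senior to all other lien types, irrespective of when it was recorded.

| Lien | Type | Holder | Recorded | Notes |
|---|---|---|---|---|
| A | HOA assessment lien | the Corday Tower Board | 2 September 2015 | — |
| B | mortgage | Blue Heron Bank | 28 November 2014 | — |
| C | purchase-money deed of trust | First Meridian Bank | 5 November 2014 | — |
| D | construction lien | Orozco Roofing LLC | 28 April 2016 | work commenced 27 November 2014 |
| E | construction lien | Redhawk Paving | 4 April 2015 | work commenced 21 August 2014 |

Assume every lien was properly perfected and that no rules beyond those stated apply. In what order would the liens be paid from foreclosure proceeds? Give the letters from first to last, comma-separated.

Adjusting effective dates: C relates back to the deed date 1 November 2014; D relates back to 27 November 2014 (work commenced); E relates back to 21 August 2014 (work commenced).
A is an HOA assessment lien, so it outranks all other liens regardless of date.
The other liens, earliest effective date first: E (21 August 2014), C (1 November 2014), D (27 November 2014), B (28 November 2014).

A, E, C, D, B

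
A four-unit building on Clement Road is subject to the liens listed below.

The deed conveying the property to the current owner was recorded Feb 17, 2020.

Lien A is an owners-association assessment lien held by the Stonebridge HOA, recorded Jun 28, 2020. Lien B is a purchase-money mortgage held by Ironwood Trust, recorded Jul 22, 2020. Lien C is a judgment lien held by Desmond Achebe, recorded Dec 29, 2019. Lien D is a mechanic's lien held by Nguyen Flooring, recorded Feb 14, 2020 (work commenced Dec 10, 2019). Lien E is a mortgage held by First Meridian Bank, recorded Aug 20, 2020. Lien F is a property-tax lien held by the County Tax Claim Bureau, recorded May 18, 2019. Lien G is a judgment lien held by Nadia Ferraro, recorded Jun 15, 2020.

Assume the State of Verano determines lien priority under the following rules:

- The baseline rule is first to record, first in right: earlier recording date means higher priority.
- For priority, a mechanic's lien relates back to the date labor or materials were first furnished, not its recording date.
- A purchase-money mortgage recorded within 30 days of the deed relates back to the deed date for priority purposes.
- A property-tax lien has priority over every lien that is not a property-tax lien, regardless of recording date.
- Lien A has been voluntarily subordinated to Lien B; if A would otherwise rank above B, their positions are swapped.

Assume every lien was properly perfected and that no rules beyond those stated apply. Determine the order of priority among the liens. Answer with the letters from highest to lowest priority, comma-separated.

F, D, C, G, B, A, E

Adjusting effective dates: B missed the 30-day window (156 days after the deed), so its recording date stands; D's effective date is Dec 10, 2019, when work began.
F is a property-tax lien and takes priority over every other lien.
Remaining liens by effective date: D (Dec 10, 2019), C (Dec 29, 2019), G (Jun 15, 2020), A (Jun 28, 2020), B (Jul 22, 2020), E (Aug 20, 2020).
A is senior to B before the subordination, so the two trade places.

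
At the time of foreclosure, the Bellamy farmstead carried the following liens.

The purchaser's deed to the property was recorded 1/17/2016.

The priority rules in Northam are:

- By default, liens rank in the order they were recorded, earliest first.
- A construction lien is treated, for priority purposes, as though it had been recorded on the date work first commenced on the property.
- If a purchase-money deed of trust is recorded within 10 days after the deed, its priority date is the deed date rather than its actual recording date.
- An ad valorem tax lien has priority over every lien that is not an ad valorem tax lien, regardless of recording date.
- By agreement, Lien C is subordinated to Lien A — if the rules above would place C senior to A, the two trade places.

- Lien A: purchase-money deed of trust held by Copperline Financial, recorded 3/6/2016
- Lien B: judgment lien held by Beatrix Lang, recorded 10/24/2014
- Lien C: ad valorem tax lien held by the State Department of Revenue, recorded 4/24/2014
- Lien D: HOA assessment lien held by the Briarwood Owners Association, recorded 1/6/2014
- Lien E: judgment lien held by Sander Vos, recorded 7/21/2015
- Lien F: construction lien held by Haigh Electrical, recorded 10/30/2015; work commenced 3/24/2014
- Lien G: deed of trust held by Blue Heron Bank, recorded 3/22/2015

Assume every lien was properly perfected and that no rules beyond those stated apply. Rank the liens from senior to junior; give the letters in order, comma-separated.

A, D, F, B, G, E, C

Effective dates after the stated exceptions: A missed the 10-day window (49 days after the deed), so its recording date stands; F's effective date is 3/24/2014, when work began.
As an ad valorem tax lien, C is senior to every other lien.
Among the remaining liens, by effective date: D (1/6/2014), F (3/24/2014), B (10/24/2014), G (3/22/2015), E (7/21/2015), A (3/6/2016).
C is senior to A before the subordination, so the two trade places.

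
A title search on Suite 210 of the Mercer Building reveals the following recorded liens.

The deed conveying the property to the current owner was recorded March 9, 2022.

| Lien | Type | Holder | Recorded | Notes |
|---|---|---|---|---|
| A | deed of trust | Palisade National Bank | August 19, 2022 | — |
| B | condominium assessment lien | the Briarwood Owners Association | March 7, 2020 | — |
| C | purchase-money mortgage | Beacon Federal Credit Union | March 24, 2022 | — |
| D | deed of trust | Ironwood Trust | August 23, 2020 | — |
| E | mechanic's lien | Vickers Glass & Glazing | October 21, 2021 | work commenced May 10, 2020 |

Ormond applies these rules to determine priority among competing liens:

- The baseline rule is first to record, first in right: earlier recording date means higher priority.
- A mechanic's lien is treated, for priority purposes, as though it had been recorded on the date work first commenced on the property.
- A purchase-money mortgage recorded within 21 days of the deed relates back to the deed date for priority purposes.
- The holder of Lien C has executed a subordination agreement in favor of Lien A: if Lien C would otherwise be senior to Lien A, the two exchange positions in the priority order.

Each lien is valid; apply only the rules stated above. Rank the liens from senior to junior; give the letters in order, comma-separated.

B, E, D, A, C

Effective dates after the stated exceptions: C relates back to the deed date March 9, 2022; E's effective date is May 10, 2020, when work began.
By effective date: B (March 7, 2020), E (May 10, 2020), D (August 23, 2020), C (March 9, 2022), A (August 19, 2022).
C would otherwise be senior to A, so under the subordination agreement C and A exchange positions.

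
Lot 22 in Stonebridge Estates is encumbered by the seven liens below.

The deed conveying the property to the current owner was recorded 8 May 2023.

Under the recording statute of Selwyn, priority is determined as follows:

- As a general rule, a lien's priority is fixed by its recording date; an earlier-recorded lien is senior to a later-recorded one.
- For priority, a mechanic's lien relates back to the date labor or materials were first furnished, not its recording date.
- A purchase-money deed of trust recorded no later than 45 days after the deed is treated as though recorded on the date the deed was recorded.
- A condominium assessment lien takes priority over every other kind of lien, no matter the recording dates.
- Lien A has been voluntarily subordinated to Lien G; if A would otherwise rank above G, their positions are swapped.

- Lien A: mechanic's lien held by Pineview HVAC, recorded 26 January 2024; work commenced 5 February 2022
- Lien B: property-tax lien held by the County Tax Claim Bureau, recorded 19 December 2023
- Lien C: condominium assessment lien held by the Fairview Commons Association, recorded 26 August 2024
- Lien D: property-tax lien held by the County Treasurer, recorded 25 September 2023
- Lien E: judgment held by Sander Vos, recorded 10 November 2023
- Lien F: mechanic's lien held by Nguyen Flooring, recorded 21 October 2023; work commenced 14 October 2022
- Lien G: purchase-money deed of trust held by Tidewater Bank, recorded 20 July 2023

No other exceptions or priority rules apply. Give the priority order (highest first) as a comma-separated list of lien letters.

C, G, F, A, D, E, B

Effective dates: A's effective date is 5 February 2022, when work began; F relates back to 14 October 2022 (work commenced); G was recorded 73 days after the deed, outside the 45-day window, so it keeps its recording date.
As a condominium assessment lien, C is senior to every other lien.
Remaining liens by effective date: A (5 February 2022), F (14 October 2022), G (20 July 2023), D (25 September 2023), E (10 November 2023), B (19 December 2023).
A is senior to G before the subordination, so the two trade places.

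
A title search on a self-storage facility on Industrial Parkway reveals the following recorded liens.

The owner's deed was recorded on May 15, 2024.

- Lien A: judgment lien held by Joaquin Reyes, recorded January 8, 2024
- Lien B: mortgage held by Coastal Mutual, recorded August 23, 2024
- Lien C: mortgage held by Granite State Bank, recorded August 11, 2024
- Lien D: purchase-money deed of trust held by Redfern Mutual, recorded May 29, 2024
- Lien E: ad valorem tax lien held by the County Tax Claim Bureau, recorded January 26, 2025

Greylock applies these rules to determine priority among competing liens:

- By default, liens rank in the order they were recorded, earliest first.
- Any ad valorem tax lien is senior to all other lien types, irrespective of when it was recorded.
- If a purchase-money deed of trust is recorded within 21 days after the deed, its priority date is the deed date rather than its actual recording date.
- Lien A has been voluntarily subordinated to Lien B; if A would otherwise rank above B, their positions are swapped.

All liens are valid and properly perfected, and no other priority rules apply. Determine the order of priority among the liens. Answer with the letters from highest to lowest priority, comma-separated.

Effective dates: D's effective date is the deed date, May 15, 2024.
E, as an ad valorem tax lien, has superpriority and ranks first.
The other liens, earliest effective date first: A (January 8, 2024), D (May 15, 2024), C (August 11, 2024), B (August 23, 2024).
Because A would otherwise rank above B, the subordination swaps them.

E, B, D, C, A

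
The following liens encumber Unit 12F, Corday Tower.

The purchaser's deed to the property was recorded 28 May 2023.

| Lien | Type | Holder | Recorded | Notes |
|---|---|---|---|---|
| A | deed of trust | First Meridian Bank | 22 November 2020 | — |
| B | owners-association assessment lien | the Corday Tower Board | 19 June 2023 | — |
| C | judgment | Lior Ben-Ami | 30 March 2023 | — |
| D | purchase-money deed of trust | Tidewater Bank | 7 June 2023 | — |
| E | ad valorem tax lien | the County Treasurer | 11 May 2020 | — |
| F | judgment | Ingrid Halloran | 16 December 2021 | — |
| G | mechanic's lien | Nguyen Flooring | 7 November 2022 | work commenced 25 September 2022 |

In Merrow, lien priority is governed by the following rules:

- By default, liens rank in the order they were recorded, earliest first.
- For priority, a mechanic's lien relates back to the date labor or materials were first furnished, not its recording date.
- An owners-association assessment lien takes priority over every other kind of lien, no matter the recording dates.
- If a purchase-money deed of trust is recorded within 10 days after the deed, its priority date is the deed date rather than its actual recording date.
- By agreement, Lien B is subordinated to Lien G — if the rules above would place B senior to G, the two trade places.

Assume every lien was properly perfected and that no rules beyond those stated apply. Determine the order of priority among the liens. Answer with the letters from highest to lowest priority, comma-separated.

G, E, A, F, B, C, D

First, effective dates: D was recorded within the 10-day window, so its effective date is the deed date 28 May 2023; G relates back to 25 September 2022 (work commenced).
B is an owners-association assessment lien, so it outranks all other liens regardless of date.
Among the remaining liens, by effective date: E (11 May 2020), A (22 November 2020), F (16 December 2021), G (25 September 2022), C (30 March 2023), D (28 May 2023).
B would otherwise be senior to G, so under the subordination agreement B and G exchange positions.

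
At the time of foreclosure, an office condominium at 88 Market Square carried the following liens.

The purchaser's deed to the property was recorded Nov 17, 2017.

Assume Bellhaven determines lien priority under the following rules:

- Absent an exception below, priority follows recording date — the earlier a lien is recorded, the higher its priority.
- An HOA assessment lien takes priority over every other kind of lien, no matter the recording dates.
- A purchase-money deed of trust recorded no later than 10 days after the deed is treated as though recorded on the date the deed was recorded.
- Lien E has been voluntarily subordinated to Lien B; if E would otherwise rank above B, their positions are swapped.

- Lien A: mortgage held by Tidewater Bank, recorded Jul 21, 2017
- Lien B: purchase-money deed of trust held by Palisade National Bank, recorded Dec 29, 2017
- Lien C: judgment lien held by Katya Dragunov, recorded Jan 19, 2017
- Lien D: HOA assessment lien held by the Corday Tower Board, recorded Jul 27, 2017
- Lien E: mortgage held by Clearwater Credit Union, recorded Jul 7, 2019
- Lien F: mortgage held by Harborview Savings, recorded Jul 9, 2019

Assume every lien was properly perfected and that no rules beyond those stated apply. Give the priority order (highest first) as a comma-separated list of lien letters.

D, C, A, B, E, F

Adjusting effective dates: B missed the 10-day window (42 days after the deed), so its recording date stands.
D, as an HOA assessment lien, has superpriority and ranks first.
Among the remaining liens, by effective date: C (Jan 19, 2017), A (Jul 21, 2017), B (Dec 29, 2017), E (Jul 7, 2019), F (Jul 9, 2019).
E already ranks below B; the subordination has no effect.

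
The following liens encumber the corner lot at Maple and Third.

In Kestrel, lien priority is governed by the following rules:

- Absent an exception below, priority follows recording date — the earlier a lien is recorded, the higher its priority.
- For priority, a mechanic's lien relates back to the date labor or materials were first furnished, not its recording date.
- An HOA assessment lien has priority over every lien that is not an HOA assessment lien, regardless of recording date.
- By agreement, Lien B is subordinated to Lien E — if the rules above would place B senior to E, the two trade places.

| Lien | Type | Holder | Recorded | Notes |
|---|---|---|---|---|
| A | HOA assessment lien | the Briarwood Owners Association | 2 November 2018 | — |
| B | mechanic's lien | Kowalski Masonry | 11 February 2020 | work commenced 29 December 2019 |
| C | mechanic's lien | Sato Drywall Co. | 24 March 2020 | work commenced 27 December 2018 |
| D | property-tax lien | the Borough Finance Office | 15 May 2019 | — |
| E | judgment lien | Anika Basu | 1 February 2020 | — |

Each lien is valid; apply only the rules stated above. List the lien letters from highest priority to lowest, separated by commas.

A, C, D, E, B

Adjusting effective dates: B is treated as recorded 29 December 2019, the work-commencement date; C is treated as recorded 27 December 2018, the work-commencement date.
A, as an HOA assessment lien, has superpriority and ranks first.
Among the remaining liens, by effective date: C (27 December 2018), D (15 May 2019), B (29 December 2019), E (1 February 2020).
Because B would otherwise rank above E, the subordination swaps them.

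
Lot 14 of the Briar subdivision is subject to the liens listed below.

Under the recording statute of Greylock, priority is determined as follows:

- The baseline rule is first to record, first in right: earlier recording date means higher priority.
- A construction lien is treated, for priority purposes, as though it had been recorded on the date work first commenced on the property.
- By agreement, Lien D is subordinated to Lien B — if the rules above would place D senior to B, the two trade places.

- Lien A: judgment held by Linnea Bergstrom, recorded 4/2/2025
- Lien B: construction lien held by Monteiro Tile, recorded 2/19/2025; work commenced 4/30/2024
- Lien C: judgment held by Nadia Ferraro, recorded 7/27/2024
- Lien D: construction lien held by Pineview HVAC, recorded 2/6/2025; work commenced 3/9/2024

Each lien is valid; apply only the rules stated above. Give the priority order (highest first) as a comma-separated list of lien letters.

B, D, C, A

Effective dates after the stated exceptions: B's effective date is 4/30/2024, when work began; D's effective date is 3/9/2024, when work began.
Sorted by effective date: D (3/9/2024), B (4/30/2024), C (7/27/2024), A (4/2/2025).
The subordination applies — D was senior to B — so D and B swap.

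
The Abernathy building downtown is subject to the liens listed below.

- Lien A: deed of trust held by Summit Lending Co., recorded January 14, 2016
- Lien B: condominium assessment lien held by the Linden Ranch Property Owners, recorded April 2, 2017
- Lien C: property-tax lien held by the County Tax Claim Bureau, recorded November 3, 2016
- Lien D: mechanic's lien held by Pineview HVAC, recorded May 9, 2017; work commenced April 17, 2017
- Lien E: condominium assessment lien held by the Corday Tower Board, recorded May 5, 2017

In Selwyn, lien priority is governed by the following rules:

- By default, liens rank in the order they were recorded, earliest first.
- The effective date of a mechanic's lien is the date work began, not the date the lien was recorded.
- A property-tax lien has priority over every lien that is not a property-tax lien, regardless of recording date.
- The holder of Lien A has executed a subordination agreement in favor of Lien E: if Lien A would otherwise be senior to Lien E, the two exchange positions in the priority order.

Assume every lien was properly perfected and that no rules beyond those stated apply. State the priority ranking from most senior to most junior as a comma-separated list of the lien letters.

Adjusting effective dates: D's effective date is April 17, 2017, when work began.
C is a property-tax lien, so it outranks all other liens regardless of date.
The other liens, earliest effective date first: A (January 14, 2016), B (April 2, 2017), D (April 17, 2017), E (May 5, 2017).
Because A would otherwise rank above E, the subordination swaps them.

C, E, B, D, A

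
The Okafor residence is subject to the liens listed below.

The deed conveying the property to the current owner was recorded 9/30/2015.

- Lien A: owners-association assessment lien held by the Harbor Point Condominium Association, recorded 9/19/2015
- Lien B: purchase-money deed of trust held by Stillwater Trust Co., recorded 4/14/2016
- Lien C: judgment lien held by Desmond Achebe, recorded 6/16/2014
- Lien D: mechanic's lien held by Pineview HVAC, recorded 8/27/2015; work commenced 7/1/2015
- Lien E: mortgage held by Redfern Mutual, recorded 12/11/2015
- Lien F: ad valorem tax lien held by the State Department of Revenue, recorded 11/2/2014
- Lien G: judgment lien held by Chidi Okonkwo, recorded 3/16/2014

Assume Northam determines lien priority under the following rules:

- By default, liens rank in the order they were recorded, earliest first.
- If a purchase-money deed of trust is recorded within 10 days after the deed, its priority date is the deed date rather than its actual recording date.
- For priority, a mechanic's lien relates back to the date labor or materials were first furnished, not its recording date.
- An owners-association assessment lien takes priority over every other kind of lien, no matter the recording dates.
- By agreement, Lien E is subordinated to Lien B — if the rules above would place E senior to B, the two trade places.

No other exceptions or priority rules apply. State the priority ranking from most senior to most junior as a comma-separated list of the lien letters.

A, G, C, F, D, B, E

Effective dates: B was recorded 197 days after the deed, outside the 10-day window, so it keeps its recording date; D's effective date is 7/1/2015, when work began.
As an owners-association assessment lien, A is senior to every other lien.
Ordering the rest by effective date: G (3/16/2014), C (6/16/2014), F (11/2/2014), D (7/1/2015), E (12/11/2015), B (4/14/2016).
E is senior to B before the subordination, so the two trade places.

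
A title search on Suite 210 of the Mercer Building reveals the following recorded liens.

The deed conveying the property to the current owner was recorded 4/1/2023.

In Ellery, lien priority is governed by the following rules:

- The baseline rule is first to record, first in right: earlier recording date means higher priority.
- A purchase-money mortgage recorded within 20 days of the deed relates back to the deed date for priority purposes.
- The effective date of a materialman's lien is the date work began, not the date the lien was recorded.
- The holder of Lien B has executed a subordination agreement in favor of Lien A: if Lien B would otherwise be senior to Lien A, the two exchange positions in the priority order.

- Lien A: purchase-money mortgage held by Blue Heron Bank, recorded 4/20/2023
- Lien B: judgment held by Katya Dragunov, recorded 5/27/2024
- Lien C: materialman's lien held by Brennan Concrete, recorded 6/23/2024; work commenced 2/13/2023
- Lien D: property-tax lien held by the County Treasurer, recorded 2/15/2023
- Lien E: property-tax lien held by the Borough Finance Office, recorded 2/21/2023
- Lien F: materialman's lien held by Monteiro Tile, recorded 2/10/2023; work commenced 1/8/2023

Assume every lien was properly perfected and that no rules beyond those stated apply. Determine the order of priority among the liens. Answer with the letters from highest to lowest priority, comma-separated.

Effective dates: A was recorded within the 20-day window, so its effective date is the deed date 4/1/2023; C is treated as recorded 2/13/2023, the work-commencement date; F is treated as recorded 1/8/2023, the work-commencement date.
By effective date, earliest first: F (1/8/2023), C (2/13/2023), D (2/15/2023), E (2/21/2023), A (4/1/2023), B (5/27/2024).
Since B is not senior to A, the subordination leaves the order unchanged.

F, C, D, E, A, B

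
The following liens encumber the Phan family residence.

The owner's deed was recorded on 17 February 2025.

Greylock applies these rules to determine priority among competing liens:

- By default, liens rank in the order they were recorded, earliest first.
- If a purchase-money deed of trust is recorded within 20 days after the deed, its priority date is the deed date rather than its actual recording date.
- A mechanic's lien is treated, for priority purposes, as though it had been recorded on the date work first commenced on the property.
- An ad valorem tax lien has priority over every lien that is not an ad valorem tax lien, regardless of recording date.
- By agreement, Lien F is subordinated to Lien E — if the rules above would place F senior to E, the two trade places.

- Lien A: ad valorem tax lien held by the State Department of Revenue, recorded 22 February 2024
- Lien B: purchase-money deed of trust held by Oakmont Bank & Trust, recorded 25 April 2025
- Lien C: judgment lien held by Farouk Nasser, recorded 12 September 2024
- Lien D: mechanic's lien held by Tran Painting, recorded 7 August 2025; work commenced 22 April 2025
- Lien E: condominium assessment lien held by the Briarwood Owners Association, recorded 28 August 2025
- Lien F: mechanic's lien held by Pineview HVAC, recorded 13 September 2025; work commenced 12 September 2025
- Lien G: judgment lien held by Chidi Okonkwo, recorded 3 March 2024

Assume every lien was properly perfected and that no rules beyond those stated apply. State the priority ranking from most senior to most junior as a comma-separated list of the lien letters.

Effective dates after the stated exceptions: B was recorded 67 days after the deed — beyond 20 days — so no relation-back applies; D is treated as recorded 22 April 2025, the work-commencement date; F is treated as recorded 12 September 2025, the work-commencement date.
As an ad valorem tax lien, A is senior to every other lien.
The other liens, earliest effective date first: G (3 March 2024), C (12 September 2024), D (22 April 2025), B (25 April 2025), E (28 August 2025), F (12 September 2025).
F is already junior to E, so the subordination agreement changes nothing.

A, G, C, D, B, E, F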